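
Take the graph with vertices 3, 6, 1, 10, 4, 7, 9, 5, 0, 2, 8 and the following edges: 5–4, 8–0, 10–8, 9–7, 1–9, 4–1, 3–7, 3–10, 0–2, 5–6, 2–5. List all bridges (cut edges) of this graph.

The edges on the cycle 3-10-8-0-2-5-4-1-9-7-3 are not bridges since each lies on that cycle.
But removing 6–5 disconnects 6 from 5 — this is a bridge.

5-6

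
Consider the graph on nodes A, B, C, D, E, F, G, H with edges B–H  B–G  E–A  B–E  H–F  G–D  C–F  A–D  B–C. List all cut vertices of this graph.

B

Removing B increases the component count from 1 to 2, so B is a cut vertex.
By contrast removing D leaves 1 component; it is not a cut vertex. No other vertex is a cut vertex either.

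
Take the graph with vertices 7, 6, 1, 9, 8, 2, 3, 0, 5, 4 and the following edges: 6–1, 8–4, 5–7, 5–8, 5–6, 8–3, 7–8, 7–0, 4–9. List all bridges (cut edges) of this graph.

The edges on the cycle 5-7-8-5 are not bridges since each lies on that cycle.
But removing 8–4 disconnects 8 from 4; removing 4–9 disconnects 4 from 9; removing 8–3 disconnects 8 from 3; removing 5–6 disconnects 5 from 6 — these are bridges.
In total 6 edges are bridges.

0-7, 1-6, 3-8, 4-8, 4-9, 5-6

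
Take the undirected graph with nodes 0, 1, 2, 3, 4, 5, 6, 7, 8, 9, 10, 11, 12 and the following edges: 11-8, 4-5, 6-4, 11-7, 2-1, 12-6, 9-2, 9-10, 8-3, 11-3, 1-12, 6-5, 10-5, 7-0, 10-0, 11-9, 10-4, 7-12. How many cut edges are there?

0

The edges on the cycle 11-8-3-11 are not bridges since each lies on that cycle.
Every edge lies on some cycle, so there are no bridges.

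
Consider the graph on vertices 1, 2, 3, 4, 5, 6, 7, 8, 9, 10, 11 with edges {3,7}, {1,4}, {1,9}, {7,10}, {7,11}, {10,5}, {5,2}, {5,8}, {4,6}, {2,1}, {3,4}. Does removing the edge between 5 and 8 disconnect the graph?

Removing 5—8 leaves no path between 5 and 8: the component count goes from 1 to 2. So it is a bridge.

Yes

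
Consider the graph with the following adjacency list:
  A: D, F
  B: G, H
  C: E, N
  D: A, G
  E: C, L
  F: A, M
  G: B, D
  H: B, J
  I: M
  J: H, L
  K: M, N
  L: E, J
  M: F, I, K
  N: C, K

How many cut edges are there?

1

The edges on the cycle C-N-K-M-F-A-D-G-B-H-J-L-E-C are not bridges since each lies on that cycle.
But removing M-I disconnects M from I — this is a bridge.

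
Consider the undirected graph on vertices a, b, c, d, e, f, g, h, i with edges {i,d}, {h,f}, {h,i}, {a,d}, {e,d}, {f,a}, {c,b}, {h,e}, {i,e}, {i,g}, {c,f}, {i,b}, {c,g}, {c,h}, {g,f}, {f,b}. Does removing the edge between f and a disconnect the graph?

No

After removing f—a, the path f-h-i-d-a still connects them, so the edge is not a bridge.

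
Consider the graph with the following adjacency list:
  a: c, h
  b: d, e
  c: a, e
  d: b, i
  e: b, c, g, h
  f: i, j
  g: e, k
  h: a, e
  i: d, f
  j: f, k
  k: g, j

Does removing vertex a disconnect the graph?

No

Deleting a leaves 1 component (was 1) (its neighbors c, h remain connected to each other), so a is not a cut vertex.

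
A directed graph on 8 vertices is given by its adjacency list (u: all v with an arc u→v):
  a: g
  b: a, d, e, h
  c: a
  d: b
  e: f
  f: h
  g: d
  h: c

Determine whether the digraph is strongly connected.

From b we can reach every vertex (a, b, c, d, e, f, g, h), and every vertex can reach b (a, b, c, d, e, f, g, h). So the whole graph is one strongly connected component.

Yes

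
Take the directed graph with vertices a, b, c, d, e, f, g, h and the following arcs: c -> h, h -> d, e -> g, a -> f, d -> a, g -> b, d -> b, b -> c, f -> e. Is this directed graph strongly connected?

Yes

From e we can reach every vertex (a, b, c, d, e, f, g, h), and every vertex can reach e (a, b, c, d, e, f, g, h). So the whole graph is one strongly connected component.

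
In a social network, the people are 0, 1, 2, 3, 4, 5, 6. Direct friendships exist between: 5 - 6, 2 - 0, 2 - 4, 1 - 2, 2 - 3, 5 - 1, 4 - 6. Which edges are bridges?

0-2, 2-3

The edges on the cycle 5-1-2-4-6-5 are not bridges since each lies on that cycle.
But removing 2 - 3 disconnects 2 from 3; removing 2 - 0 disconnects 2 from 0 — these are bridges.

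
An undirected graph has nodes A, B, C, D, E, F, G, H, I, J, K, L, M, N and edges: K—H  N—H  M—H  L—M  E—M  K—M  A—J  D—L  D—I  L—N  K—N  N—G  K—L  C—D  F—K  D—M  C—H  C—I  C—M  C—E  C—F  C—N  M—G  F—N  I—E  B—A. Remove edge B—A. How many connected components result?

3

Before removal there are 2 components.
B—A is a bridge — removing it separates B's side from A's side.
After removal: 3 components.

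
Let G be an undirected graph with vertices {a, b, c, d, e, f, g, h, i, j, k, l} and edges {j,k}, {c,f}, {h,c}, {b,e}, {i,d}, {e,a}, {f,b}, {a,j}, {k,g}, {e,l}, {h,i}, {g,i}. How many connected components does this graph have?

1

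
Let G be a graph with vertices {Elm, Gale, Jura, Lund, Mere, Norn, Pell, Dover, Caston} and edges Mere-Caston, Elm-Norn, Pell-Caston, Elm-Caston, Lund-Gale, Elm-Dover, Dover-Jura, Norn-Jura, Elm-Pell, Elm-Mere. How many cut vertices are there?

1

Removing Elm increases the component count from 2 to 3, so Elm is a cut vertex.
By contrast removing Lund leaves 2 components; it is not a cut vertex. No other vertex is a cut vertex either.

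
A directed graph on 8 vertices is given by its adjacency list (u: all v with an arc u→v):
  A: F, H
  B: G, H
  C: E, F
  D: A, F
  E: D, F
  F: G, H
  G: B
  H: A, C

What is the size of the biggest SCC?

8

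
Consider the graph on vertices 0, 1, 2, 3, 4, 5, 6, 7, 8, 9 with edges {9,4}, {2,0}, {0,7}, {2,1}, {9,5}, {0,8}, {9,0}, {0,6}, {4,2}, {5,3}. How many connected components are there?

Starting from 0 we can reach 0, 1, 2, 3, 4, 5, 6, 7, 8, 9. That is one component of size 10.
Total: 1 component.

1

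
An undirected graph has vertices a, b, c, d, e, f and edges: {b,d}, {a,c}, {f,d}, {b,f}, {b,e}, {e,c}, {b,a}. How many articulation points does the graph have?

1

Removing b increases the component count from 1 to 2, so b is a cut vertex.
By contrast removing a leaves 1 component; it is not a cut vertex. No other vertex is a cut vertex either.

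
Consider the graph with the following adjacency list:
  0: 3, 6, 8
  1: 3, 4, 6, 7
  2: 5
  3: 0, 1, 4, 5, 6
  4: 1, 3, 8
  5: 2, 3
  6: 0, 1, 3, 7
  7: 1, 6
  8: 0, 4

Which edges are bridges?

2-5, 3-5

The edges on the cycle 3-6-7-1-3 are not bridges since each lies on that cycle.
But removing 5-2 disconnects 5 from 2; removing 5-3 disconnects 5 from 3 — these are bridges.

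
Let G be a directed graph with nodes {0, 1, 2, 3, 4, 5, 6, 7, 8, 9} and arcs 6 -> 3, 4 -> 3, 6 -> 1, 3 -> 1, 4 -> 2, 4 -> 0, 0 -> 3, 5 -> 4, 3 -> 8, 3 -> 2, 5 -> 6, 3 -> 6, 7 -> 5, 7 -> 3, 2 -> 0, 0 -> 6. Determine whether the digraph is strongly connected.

No

There is no directed path from 5 to 7, so the graph is not strongly connected.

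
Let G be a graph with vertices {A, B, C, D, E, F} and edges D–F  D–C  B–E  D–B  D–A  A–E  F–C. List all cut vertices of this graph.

D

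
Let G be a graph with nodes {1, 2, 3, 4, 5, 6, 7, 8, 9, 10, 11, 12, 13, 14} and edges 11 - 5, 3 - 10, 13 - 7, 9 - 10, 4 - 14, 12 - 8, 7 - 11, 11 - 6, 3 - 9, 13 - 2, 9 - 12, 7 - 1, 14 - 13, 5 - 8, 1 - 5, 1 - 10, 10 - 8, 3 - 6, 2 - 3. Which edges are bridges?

The edges on the cycle 13-7-11-6-3-2-13 are not bridges since each lies on that cycle.
But removing 4 - 14 disconnects 4 from 14; removing 13 - 14 disconnects 13 from 14 — these are bridges.

13-14, 14-4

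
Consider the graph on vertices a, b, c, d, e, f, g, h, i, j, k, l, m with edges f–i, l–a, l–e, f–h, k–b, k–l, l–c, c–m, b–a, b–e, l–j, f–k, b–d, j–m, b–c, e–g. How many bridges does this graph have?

The edges on the cycle k-l-e-b-k are not bridges since each lies on that cycle.
But removing i–f disconnects i from f; removing f–h disconnects f from h; removing b–d disconnects b from d; removing k–f disconnects k from f — these are bridges.
In total 5 edges are bridges.

5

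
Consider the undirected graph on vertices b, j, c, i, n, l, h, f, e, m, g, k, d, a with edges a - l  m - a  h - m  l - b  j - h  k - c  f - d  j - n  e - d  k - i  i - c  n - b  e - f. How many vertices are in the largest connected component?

g is isolated — a component by itself.
Starting from c we can reach c, i, k. That is one component of size 3.
Starting from d we can reach d, e, f. That is one component of size 3.
Starting from a we can reach a, b, h, j, l, m, n. That is one component of size 7.
The largest has 7 vertices.

7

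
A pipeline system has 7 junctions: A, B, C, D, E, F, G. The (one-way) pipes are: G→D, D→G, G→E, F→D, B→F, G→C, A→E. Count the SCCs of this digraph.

6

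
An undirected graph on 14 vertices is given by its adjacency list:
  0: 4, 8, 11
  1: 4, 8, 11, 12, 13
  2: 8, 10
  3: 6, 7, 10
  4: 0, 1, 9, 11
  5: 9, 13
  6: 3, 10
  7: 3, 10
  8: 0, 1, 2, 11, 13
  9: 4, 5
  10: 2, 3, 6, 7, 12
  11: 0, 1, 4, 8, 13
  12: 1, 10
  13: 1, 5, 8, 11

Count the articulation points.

Removing 10 increases the component count from 1 to 2, so 10 is a cut vertex.
By contrast removing 4 leaves 1 component; it is not a cut vertex. No other vertex is a cut vertex either.

1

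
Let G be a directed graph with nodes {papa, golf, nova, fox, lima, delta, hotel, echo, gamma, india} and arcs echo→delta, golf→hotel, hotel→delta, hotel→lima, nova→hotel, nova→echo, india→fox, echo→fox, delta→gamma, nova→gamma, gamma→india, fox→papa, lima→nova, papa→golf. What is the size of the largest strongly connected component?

10

{fox, echo, golf, lima, nova, papa, delta, gamma, hotel, india} are all mutually reachable — one SCC of size 10.
The largest has 10 vertices.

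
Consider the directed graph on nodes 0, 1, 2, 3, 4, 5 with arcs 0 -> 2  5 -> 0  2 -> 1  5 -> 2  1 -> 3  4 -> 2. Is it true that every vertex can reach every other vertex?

No

There is no directed path from 1 to 4, so the graph is not strongly connected.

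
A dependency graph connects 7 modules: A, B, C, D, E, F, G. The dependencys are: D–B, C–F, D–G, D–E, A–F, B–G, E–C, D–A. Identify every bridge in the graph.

The edges on the cycle D-B-G-D are not bridges since each lies on that cycle.
Every edge lies on some cycle, so there are no bridges.

none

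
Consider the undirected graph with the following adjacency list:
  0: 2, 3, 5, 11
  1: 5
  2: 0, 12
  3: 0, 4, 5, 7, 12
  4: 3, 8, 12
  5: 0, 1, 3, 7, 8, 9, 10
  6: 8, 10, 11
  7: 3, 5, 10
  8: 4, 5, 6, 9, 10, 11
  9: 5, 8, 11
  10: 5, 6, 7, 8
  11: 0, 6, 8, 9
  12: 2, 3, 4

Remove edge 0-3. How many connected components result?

1

0 and 3 are still connected via 0-5-3, so the component count stays at 1.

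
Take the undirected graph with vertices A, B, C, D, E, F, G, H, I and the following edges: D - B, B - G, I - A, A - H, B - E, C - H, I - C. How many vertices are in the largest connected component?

4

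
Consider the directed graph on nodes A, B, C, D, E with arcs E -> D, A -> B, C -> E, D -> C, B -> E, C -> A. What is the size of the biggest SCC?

{A, B, C, D, E} are all mutually reachable — one SCC of size 5.
The largest has 5 vertices.

5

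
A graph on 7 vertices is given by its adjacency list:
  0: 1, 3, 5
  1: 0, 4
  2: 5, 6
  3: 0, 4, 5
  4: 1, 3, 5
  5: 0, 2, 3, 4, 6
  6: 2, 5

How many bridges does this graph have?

0

The edges on the cycle 5-6-2-5 are not bridges since each lies on that cycle.
Every edge lies on some cycle, so there are no bridges.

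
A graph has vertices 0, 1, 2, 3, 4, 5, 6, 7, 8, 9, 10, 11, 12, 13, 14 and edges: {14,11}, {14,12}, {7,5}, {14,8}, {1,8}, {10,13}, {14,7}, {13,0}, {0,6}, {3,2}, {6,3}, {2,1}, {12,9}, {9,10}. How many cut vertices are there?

Removing 7 increases the component count from 2 to 3, so 7 is a cut vertex.
Removing 14 increases the component count from 2 to 4, so 14 is a cut vertex.
By contrast removing 8 leaves 2 components; it is not a cut vertex. No other vertex is a cut vertex either.

2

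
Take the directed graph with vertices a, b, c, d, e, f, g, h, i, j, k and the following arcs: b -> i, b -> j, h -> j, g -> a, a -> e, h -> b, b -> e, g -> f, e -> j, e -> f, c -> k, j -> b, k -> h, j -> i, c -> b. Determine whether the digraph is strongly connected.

There is no directed path from c to g, so the graph is not strongly connected.

No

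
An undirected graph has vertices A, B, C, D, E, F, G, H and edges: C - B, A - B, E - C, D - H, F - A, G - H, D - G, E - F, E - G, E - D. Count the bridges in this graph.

0

The edges on the cycle E-D-H-G-E are not bridges since each lies on that cycle.
Every edge lies on some cycle, so there are no bridges.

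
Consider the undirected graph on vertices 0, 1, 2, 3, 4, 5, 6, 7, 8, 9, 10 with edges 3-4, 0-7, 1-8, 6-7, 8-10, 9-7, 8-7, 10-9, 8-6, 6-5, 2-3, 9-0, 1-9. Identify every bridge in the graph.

The edges on the cycle 8-10-9-0-7-8 are not bridges since each lies on that cycle.
But removing 2-3 disconnects 2 from 3; removing 3-4 disconnects 3 from 4; removing 6-5 disconnects 6 from 5 — these are bridges.

2-3, 3-4, 5-6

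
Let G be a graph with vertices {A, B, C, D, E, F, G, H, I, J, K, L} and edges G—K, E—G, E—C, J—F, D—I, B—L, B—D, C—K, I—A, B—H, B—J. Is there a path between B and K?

No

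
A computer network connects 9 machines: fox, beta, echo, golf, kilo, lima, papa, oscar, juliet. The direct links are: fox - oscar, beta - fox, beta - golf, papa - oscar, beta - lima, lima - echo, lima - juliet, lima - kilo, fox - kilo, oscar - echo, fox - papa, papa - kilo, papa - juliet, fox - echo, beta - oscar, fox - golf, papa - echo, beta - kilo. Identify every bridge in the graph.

none

The edges on the cycle beta-fox-papa-oscar-beta are not bridges since each lies on that cycle.
Every edge lies on some cycle, so there are no bridges.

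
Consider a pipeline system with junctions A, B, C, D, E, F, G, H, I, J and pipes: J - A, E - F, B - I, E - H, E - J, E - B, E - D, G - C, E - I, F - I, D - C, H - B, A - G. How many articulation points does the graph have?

Removing E increases the component count from 1 to 2, so E is a cut vertex.
By contrast removing D leaves 1 component; it is not a cut vertex. No other vertex is a cut vertex either.

1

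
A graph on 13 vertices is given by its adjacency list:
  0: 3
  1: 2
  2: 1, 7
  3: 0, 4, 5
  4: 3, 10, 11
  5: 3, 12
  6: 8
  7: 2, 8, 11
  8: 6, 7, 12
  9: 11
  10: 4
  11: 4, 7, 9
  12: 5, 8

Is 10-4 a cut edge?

Yes

Removing 10-4 leaves no path between 10 and 4: the component count goes from 1 to 2. So it is a bridge.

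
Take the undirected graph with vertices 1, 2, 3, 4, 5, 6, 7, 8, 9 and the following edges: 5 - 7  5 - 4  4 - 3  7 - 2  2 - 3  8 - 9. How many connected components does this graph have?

1 is isolated — a component by itself.
6 is isolated — a component by itself.
Starting from 8 we can reach 8, 9. That is one component of size 2.
Starting from 2 we can reach 2, 3, 4, 5, 7. That is one component of size 5.
Total: 4 components.

4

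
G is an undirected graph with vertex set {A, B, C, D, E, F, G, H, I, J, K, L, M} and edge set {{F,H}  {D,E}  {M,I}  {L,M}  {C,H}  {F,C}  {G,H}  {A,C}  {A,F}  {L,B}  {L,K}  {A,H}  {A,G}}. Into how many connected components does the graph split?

4

J is isolated — a component by itself.
Starting from D we can reach D, E. That is one component of size 2.
Starting from B we can reach B, I, K, L, M. That is one component of size 5.
Starting from A we can reach A, C, F, G, H. That is one component of size 5.
Total: 4 components.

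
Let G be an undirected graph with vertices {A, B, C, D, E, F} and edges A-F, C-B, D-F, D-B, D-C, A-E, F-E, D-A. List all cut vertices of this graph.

Removing D increases the component count from 1 to 2, so D is a cut vertex.
By contrast removing C leaves 1 component; it is not a cut vertex. No other vertex is a cut vertex either.

D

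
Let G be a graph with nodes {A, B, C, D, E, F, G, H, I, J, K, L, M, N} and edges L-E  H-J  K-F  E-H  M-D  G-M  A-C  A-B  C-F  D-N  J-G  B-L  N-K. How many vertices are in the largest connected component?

13

I is isolated — a component by itself.
Starting from A we can reach A, B, C, D, E, F, G, H, J, K, L, M, N. That is one component of size 13.
The largest has 13 vertices.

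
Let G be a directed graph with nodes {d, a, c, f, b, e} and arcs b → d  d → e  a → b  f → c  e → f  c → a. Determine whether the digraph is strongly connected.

Yes

From d we can reach every vertex (a, b, c, d, e, f), and every vertex can reach d (a, b, c, d, e, f). So the whole graph is one strongly connected component.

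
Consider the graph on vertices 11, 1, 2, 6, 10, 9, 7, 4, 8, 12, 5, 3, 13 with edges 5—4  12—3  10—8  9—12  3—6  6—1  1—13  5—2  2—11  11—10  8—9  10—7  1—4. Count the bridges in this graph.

The edges on the cycle 5-2-11-10-8-9-12-3-6-1-4-5 are not bridges since each lies on that cycle.
But removing 7—10 disconnects 7 from 10; removing 1—13 disconnects 1 from 13 — these are bridges.
That makes 2 bridges.

2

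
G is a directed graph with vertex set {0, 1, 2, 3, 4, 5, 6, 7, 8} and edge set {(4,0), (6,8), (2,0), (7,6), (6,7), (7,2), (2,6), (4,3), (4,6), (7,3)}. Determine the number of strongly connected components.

7

{2, 6, 7} are all mutually reachable — one SCC of size 3.
{0} is an SCC by itself.
{4} is an SCC by itself.
{3} is an SCC by itself.
{8} is an SCC by itself.
(and 2 more singleton SCCs)
That gives 7 strongly connected components.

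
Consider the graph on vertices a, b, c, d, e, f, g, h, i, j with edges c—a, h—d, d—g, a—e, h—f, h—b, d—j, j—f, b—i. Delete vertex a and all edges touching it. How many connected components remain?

3

With a gone, the remaining components are: {c}; {e}; {b, d, f, g, h, i, j}.
That is 3 components.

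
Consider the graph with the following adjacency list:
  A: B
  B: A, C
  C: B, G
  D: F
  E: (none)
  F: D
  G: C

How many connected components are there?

3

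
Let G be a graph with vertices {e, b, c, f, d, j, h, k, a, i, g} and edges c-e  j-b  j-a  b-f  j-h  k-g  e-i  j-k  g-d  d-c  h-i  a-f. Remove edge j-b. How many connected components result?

j and b are still connected via j-a-f-b, so the component count stays at 1.

1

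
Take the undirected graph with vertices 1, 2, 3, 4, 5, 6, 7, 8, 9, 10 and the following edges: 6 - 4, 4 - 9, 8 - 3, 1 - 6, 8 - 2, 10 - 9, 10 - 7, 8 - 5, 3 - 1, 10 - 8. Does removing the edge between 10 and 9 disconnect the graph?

No

After removing 10 - 9, the path 10-8-3-1-6-4-9 still connects them, so the edge is not a bridge.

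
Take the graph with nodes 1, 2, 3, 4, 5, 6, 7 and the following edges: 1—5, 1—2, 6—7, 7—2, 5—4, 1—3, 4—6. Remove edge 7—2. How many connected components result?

1

7 and 2 are still connected via 7-6-4-5-1-2, so the component count stays at 1.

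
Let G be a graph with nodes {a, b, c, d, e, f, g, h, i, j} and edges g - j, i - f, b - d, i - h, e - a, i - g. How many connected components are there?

4

c is isolated — a component by itself.
Starting from b we can reach b, d. That is one component of size 2.
Starting from a we can reach a, e. That is one component of size 2.
Starting from f we can reach f, g, h, i, j. That is one component of size 5.
Total: 4 components.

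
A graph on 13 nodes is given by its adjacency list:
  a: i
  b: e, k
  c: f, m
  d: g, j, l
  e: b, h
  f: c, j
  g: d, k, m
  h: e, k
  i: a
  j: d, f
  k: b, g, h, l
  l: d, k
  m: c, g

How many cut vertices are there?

1

Removing k increases the component count from 2 to 3, so k is a cut vertex.
By contrast removing b leaves 2 components; it is not a cut vertex. No other vertex is a cut vertex either.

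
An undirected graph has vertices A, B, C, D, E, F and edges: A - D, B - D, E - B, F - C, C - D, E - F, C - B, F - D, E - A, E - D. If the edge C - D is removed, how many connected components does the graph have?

C and D are still connected via C-F-D, so the component count stays at 1.

1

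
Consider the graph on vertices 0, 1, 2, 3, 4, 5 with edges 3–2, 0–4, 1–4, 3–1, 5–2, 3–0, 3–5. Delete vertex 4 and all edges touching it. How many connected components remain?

1

With 4 gone, the remaining components are: {0, 1, 2, 3, 5}.
That is 1 component.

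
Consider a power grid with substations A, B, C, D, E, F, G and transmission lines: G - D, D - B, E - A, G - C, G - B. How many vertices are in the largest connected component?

F is isolated — a component by itself.
Starting from A we can reach A, E. That is one component of size 2.
Starting from B we can reach B, C, D, G. That is one component of size 4.
The largest has 4 vertices.

4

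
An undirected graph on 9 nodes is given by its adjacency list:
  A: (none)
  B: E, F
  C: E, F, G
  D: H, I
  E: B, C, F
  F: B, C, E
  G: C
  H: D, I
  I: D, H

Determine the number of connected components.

A is isolated — a component by itself.
Starting from D we can reach D, H, I. That is one component of size 3.
Starting from B we can reach B, C, E, F, G. That is one component of size 5.
Total: 3 components.

3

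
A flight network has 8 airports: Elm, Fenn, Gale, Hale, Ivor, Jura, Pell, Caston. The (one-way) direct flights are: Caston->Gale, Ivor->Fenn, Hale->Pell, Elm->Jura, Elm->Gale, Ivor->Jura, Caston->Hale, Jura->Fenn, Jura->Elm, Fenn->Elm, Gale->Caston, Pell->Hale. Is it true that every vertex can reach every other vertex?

There is no directed path from Caston to Jura, so the graph is not strongly connected.

No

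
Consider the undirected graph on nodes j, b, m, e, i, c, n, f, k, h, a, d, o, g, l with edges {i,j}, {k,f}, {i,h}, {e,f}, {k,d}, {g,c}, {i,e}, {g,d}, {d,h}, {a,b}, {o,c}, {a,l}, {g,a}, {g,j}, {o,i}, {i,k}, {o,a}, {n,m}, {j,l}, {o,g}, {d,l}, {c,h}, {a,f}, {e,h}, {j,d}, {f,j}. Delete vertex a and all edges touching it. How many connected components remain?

With a gone, the remaining components are: {b}; {m, n}; {c, d, e, f, g, h, i, j, k, l, o}.
That is 3 components.

3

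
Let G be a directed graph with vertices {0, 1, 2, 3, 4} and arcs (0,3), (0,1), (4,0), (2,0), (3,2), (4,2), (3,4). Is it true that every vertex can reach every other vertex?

No

There is no directed path from 1 to 0, so the graph is not strongly connected.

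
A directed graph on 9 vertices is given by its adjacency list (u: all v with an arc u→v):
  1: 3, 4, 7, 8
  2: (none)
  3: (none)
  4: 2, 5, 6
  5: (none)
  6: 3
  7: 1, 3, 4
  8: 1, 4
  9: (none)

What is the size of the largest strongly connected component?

3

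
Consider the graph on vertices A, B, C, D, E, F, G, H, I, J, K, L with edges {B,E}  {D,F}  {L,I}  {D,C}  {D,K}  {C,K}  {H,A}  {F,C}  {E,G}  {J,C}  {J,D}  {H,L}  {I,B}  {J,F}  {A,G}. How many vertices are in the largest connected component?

Starting from C we can reach C, D, F, J, K. That is one component of size 5.
Starting from A we can reach A, B, E, G, H, I, L. That is one component of size 7.
The largest has 7 vertices.

7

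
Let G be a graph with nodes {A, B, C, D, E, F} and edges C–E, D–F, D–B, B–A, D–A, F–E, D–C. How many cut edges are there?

0

The edges on the cycle D-B-A-D are not bridges since each lies on that cycle.
Every edge lies on some cycle, so there are no bridges.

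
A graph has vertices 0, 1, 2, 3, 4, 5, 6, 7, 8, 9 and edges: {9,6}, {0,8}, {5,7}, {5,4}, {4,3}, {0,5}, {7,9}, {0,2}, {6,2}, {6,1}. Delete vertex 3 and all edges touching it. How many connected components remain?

1

With 3 gone, the remaining components are: {0, 1, 2, 4, 5, 6, 7, 8, 9}.
That is 1 component.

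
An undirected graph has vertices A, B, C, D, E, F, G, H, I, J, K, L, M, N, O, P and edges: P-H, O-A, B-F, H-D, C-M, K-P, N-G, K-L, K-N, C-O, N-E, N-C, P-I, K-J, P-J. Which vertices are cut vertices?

C, H, K, N, O, P

Removing C increases the component count from 2 to 4, so C is a cut vertex.
Removing H increases the component count from 2 to 3, so H is a cut vertex.
Removing K increases the component count from 2 to 4, so K is a cut vertex.
Likewise N, O, P are cut vertices.
By contrast removing A leaves 2 components; it is not a cut vertex. No other vertex is a cut vertex either.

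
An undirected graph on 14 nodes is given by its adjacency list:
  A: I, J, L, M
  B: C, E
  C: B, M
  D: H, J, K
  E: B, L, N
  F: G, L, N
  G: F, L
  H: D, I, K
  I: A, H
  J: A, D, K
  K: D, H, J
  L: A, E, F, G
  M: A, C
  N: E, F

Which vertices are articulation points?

A

Removing A increases the component count from 1 to 2, so A is a cut vertex.
By contrast removing E leaves 1 component; it is not a cut vertex. No other vertex is a cut vertex either.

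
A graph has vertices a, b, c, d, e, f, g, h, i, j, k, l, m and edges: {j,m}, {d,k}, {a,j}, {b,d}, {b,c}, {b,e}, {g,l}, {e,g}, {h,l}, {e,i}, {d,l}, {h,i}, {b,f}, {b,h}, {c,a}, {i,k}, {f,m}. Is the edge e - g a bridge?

No

After removing e - g, the path e-b-d-l-g still connects them, so the edge is not a bridge.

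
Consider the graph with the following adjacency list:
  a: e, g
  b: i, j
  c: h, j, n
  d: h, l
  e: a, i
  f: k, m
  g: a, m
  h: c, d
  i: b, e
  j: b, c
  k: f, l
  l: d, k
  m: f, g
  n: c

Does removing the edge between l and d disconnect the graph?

After removing l-d, the path l-k-f-m-g-a-e-i-b-j-c-h-d still connects them, so the edge is not a bridge.

No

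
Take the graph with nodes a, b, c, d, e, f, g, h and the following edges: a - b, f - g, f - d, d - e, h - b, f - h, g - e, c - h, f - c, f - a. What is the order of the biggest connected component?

8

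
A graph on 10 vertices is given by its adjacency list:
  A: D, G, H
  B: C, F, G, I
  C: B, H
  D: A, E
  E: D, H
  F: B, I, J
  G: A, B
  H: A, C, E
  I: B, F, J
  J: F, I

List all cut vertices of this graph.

B

Removing B increases the component count from 1 to 2, so B is a cut vertex.
By contrast removing H leaves 1 component; it is not a cut vertex. No other vertex is a cut vertex either.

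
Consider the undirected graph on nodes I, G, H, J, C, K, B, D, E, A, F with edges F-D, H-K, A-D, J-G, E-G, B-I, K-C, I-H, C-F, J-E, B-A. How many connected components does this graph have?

2

Starting from E we can reach E, G, J. That is one component of size 3.
Starting from A we can reach A, B, C, D, F, H, I, K. That is one component of size 8.
Total: 2 components.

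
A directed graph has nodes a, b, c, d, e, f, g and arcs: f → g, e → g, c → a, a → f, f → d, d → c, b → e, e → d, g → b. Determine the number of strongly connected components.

1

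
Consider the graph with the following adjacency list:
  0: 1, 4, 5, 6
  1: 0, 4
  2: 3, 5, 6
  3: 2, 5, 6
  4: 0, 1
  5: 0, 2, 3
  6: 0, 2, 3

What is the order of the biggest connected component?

Starting from 0 we can reach 0, 1, 2, 3, 4, 5, 6. That is one component of size 7.
The largest has 7 vertices.

7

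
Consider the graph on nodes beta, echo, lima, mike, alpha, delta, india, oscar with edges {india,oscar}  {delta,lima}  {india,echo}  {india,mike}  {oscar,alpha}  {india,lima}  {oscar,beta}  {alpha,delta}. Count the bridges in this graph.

The edges on the cycle india-oscar-alpha-delta-lima-india are not bridges since each lies on that cycle.
But removing oscar-beta disconnects oscar from beta; removing india-mike disconnects india from mike; removing india-echo disconnects india from echo — these are bridges.
That makes 3 bridges.

3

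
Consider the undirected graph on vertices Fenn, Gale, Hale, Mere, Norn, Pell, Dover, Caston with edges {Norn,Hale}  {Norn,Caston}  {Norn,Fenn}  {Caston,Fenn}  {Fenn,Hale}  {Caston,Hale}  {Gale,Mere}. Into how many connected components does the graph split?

4

Dover is isolated — a component by itself.
Pell is isolated — a component by itself.
Starting from Gale we can reach Gale, Mere. That is one component of size 2.
Starting from Fenn we can reach Fenn, Hale, Norn, Caston. That is one component of size 4.
Total: 4 components.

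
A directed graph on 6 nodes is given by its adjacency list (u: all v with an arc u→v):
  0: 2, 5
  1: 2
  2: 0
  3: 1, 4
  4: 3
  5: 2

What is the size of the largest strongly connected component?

{0, 2, 5} are all mutually reachable — one SCC of size 3.
{3, 4} are all mutually reachable — one SCC of size 2.
{1} is an SCC by itself.
The largest has 3 vertices.

3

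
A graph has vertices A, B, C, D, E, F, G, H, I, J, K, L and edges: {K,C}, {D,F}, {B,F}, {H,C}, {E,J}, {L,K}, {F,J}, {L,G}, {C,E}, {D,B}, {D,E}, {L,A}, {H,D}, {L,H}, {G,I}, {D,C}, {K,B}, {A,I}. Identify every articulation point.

Removing L increases the component count from 1 to 2, so L is a cut vertex.
By contrast removing J leaves 1 component; it is not a cut vertex. No other vertex is a cut vertex either.

L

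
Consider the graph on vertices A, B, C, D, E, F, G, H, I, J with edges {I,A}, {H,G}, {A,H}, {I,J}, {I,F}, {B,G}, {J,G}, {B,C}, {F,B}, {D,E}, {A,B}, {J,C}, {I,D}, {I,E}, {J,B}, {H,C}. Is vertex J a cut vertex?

No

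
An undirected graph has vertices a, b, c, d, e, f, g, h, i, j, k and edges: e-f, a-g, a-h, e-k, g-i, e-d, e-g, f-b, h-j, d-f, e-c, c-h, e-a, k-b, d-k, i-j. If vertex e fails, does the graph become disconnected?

Deleting e raises the number of components from 1 to 2, so e is a cut vertex.

Yes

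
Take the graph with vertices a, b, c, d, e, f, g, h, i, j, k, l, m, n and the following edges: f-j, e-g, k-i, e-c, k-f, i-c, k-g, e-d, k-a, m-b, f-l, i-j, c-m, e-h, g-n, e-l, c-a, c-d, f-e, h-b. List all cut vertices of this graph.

Removing g increases the component count from 1 to 2, so g is a cut vertex.
By contrast removing d leaves 1 component; it is not a cut vertex. No other vertex is a cut vertex either.

g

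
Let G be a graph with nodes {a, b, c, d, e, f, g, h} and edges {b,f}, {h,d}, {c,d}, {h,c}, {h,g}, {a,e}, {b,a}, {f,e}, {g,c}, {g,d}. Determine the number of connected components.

2

Starting from a we can reach a, b, e, f. That is one component of size 4.
Starting from c we can reach c, d, g, h. That is one component of size 4.
Total: 2 components.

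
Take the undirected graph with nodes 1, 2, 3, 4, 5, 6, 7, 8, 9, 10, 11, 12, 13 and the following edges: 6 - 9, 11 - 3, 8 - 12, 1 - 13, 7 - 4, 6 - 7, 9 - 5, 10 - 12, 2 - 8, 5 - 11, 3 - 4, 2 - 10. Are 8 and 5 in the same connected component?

No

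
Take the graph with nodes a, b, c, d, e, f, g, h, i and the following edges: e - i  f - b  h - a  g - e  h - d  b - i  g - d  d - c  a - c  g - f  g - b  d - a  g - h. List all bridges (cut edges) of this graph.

The edges on the cycle g-h-a-c-d-g are not bridges since each lies on that cycle.
Every edge lies on some cycle, so there are no bridges.

none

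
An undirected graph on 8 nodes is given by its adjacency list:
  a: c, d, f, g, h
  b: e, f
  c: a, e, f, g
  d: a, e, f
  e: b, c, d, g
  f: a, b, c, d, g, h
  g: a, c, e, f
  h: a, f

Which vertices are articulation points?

none

Removing a, for instance, still leaves 1 component. No single vertex removal increases the component count — the graph has no articulation points.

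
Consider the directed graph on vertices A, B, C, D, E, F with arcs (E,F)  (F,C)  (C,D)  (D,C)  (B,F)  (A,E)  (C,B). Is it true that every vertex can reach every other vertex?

No

There is no directed path from C to A, so the graph is not strongly connected.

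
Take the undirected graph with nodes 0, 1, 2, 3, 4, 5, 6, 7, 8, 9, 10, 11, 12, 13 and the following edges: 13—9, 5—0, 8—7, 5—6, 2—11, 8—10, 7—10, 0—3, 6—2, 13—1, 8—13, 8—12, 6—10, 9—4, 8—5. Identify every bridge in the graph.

0-3, 0-5, 1-13, 11-2, 12-8, 13-8, 13-9, 2-6, 4-9

The edges on the cycle 8-5-6-10-8 are not bridges since each lies on that cycle.
But removing 0—5 disconnects 0 from 5; removing 2—6 disconnects 2 from 6; removing 13—8 disconnects 13 from 8; removing 12—8 disconnects 12 from 8 — these are bridges.
In total 9 edges are bridges.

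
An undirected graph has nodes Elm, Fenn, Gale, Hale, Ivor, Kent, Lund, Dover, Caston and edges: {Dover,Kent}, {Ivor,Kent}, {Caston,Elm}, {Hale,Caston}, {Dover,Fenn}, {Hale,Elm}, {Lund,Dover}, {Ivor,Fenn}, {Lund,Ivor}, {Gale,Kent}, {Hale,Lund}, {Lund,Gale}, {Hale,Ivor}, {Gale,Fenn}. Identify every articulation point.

Removing Hale increases the component count from 1 to 2, so Hale is a cut vertex.
By contrast removing Elm leaves 1 component; it is not a cut vertex. No other vertex is a cut vertex either.

Hale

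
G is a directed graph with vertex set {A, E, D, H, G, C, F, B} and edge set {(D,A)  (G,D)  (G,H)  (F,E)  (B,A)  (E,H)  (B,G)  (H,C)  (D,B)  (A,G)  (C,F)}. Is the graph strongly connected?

There is no directed path from E to A, so the graph is not strongly connected.

No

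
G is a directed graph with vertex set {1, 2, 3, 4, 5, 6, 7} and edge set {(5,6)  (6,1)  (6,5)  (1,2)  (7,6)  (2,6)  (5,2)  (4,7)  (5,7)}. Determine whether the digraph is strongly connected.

There is no directed path from 4 to 3, so the graph is not strongly connected.

No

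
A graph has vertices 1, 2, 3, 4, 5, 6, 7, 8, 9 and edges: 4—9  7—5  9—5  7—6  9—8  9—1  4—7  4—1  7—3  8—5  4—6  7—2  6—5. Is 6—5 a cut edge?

After removing 6—5, the path 6-7-5 still connects them, so the edge is not a bridge.

No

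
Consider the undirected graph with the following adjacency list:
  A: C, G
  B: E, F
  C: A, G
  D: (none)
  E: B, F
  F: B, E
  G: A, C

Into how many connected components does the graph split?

3

D is isolated — a component by itself.
Starting from B we can reach B, E, F. That is one component of size 3.
Starting from A we can reach A, C, G. That is one component of size 3.
Total: 3 components.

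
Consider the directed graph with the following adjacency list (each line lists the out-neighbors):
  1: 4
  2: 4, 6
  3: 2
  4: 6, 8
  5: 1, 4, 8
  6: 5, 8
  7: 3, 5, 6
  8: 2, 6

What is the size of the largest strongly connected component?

{1, 2, 4, 5, 6, 8} are all mutually reachable — one SCC of size 6.
{3} is an SCC by itself.
{7} is an SCC by itself.
The largest has 6 vertices.

6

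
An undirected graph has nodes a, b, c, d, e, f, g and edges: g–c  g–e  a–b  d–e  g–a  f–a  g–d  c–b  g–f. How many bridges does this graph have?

0

The edges on the cycle g-d-e-g are not bridges since each lies on that cycle.
Every edge lies on some cycle, so there are no bridges.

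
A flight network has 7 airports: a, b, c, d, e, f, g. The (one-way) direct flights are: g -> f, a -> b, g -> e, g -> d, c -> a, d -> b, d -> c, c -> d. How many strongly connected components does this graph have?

{c, d} are all mutually reachable — one SCC of size 2.
{e} is an SCC by itself.
{g} is an SCC by itself.
{b} is an SCC by itself.
{a} is an SCC by itself.
(and 1 more singleton SCC)
That gives 6 strongly connected components.

6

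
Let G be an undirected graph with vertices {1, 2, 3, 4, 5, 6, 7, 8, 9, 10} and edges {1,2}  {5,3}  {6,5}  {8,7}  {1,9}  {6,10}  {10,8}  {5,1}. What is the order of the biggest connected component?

4 is isolated — a component by itself.
Starting from 1 we can reach 1, 2, 3, 5, 6, 7, 8, 9, 10. That is one component of size 9.
The largest has 9 vertices.

9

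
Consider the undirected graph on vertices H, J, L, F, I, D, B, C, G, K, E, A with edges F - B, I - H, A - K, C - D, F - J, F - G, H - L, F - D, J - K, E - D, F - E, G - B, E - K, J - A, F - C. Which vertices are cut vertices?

Removing F increases the component count from 2 to 3, so F is a cut vertex.
Removing H increases the component count from 2 to 3, so H is a cut vertex.
By contrast removing J leaves 2 components; it is not a cut vertex. No other vertex is a cut vertex either.

F, H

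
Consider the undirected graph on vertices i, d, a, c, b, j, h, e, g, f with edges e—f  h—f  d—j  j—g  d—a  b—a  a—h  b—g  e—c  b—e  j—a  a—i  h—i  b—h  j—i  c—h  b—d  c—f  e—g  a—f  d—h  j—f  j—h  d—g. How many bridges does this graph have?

0

The edges on the cycle b-d-j-h-f-c-e-b are not bridges since each lies on that cycle.
Every edge lies on some cycle, so there are no bridges.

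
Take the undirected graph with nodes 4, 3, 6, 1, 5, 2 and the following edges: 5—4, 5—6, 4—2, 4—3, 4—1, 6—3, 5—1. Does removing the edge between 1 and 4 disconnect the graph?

After removing 1—4, the path 1-5-4 still connects them, so the edge is not a bridge.

No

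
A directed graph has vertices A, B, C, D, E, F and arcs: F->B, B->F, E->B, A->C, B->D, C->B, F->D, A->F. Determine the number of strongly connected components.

5

{B, F} are all mutually reachable — one SCC of size 2.
{E} is an SCC by itself.
{A} is an SCC by itself.
{C} is an SCC by itself.
{D} is an SCC by itself.
That gives 5 strongly connected components.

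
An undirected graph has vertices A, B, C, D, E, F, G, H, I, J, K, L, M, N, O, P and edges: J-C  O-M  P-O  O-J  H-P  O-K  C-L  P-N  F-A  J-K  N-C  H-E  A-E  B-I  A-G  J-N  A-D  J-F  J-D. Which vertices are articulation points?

A, C, O

Removing A increases the component count from 2 to 3, so A is a cut vertex.
Removing C increases the component count from 2 to 3, so C is a cut vertex.
Removing O increases the component count from 2 to 3, so O is a cut vertex.
By contrast removing P leaves 2 components; it is not a cut vertex. No other vertex is a cut vertex either.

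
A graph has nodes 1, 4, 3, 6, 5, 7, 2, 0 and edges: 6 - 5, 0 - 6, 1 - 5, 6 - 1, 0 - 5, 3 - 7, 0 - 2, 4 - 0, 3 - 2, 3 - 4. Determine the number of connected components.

Starting from 0 we can reach 0, 1, 2, 3, 4, 5, 6, 7. That is one component of size 8.
Total: 1 component.

1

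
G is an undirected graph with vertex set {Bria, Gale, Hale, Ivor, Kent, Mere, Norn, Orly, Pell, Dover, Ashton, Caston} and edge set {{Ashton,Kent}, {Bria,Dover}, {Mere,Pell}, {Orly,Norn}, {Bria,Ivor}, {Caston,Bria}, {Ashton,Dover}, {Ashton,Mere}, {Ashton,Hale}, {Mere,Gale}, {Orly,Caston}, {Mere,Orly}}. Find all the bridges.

The edges on the cycle Ashton-Mere-Orly-Caston-Bria-Dover-Ashton are not bridges since each lies on that cycle.
But removing Orly - Norn disconnects Orly from Norn; removing Ashton - Kent disconnects Ashton from Kent; removing Bria - Ivor disconnects Bria from Ivor; removing Mere - Pell disconnects Mere from Pell — these are bridges.
In total 6 edges are bridges.

Ashton-Hale, Ashton-Kent, Bria-Ivor, Gale-Mere, Mere-Pell, Norn-Orly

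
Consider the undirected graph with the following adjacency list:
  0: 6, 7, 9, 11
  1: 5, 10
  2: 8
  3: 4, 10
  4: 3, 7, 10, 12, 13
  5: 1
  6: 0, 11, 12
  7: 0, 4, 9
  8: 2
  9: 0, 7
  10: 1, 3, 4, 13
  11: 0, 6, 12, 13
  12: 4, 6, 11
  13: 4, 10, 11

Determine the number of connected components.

Starting from 2 we can reach 2, 8. That is one component of size 2.
Starting from 0 we can reach 0, 1, 3, 4, 5, 6, 7, 9, 10, 11, 12, 13. That is one component of size 12.
Total: 2 components.

2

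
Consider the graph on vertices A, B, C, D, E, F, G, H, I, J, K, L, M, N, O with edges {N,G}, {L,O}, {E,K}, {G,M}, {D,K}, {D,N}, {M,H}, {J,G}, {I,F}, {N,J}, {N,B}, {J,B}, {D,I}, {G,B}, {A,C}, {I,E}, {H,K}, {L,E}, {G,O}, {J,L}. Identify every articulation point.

Removing I increases the component count from 2 to 3, so I is a cut vertex.
By contrast removing O leaves 2 components; it is not a cut vertex. No other vertex is a cut vertex either.

I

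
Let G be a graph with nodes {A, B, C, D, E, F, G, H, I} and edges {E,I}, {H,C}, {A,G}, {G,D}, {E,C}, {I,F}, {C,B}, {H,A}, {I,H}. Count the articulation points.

5

Removing A increases the component count from 1 to 2, so A is a cut vertex.
Removing C increases the component count from 1 to 2, so C is a cut vertex.
Removing G increases the component count from 1 to 2, so G is a cut vertex.
Likewise H, I are cut vertices.
By contrast removing E leaves 1 component; it is not a cut vertex. No other vertex is a cut vertex either.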